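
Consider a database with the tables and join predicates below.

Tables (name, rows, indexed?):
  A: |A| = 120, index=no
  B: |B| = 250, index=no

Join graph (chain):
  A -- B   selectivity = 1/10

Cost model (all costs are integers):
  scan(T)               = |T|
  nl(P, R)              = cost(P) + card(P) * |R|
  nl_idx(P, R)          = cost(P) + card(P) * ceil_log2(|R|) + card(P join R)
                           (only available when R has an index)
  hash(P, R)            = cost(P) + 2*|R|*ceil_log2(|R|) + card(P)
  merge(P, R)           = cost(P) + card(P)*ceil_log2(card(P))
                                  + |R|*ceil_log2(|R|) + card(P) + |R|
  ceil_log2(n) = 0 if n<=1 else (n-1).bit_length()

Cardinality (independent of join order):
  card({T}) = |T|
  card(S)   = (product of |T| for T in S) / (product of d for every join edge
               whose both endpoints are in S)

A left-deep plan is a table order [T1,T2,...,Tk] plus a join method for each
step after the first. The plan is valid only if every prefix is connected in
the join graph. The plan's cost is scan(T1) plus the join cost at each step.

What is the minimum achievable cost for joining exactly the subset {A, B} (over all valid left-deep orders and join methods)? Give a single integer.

Selinger DP over subsets of {A,B}:
  {A}: scan cost=120, card=120
  {B}: scan cost=250, card=250
  {AB}: card=3000; try (A,hash)→2180, (B,merge)→3330, (A,merge)→3460, (B,hash)→4240, (B,nl)→30120, (A,nl)→30250; best=2180 via (A,hash)

2180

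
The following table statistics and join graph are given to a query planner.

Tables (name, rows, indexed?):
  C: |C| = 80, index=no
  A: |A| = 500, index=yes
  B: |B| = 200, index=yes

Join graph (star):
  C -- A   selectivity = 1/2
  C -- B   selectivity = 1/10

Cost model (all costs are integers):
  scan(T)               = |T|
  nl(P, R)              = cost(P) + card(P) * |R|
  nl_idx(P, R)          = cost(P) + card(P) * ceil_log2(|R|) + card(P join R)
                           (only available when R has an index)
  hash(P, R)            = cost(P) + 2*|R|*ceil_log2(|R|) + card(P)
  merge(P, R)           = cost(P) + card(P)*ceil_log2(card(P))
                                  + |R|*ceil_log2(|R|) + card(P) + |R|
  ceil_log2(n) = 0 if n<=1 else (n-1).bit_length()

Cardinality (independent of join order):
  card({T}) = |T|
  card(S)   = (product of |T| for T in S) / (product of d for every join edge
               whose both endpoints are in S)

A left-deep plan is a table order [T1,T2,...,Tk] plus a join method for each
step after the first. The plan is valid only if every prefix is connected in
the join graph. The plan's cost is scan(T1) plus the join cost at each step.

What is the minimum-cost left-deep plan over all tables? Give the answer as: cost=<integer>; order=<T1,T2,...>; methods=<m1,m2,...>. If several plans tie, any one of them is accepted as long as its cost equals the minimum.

Selinger DP (subsets sized 1..n):
  {C}: scan cost=80, card=80
  {A}: scan cost=500, card=500
  {B}: scan cost=200, card=200
  {AC}: card=20000; try (C,hash)→2120, (A,merge)→5720, (C,merge)→6140, (A,hash)→9160, (A,nl_idx)→20800, (A,nl)→40080 …(+1); best=2120 via (C,hash)
  {BC}: card=1600; try (C,hash)→1520, (B,nl_idx)→2320, (B,merge)→2520, (C,merge)→2640, (B,hash)→3360, (B,nl)→16080 …(+1); best=1520 via (C,hash)
  {ABC}: card=400000; try (A,hash)→12120, (B,hash)→25320, (A,merge)→25720, (B,merge)→323920, (A,nl_idx)→415920, (B,nl_idx)→562120 …(+2); best=12120 via (A,hash)

cost=12120; order=B,C,A; methods=hash,hash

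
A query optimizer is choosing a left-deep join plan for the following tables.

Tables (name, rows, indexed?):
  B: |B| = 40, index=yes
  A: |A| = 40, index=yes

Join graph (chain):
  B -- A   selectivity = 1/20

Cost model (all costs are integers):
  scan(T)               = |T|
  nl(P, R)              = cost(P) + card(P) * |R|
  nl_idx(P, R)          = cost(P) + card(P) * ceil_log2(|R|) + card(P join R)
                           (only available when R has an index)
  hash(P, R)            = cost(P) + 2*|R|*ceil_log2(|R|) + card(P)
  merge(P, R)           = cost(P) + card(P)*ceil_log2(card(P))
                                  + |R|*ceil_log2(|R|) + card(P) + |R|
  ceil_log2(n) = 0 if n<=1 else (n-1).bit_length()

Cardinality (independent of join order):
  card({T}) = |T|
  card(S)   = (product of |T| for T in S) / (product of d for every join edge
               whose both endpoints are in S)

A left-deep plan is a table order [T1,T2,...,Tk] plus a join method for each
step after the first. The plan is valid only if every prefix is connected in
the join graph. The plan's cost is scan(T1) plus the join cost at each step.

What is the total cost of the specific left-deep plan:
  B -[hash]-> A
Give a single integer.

step 1: scan B: cost=40, card=40
step 2: join A via hash
    card(P join A) = 40*40/(20) = 80
    cost = 40 + 2*40*6 + 40 = 560

560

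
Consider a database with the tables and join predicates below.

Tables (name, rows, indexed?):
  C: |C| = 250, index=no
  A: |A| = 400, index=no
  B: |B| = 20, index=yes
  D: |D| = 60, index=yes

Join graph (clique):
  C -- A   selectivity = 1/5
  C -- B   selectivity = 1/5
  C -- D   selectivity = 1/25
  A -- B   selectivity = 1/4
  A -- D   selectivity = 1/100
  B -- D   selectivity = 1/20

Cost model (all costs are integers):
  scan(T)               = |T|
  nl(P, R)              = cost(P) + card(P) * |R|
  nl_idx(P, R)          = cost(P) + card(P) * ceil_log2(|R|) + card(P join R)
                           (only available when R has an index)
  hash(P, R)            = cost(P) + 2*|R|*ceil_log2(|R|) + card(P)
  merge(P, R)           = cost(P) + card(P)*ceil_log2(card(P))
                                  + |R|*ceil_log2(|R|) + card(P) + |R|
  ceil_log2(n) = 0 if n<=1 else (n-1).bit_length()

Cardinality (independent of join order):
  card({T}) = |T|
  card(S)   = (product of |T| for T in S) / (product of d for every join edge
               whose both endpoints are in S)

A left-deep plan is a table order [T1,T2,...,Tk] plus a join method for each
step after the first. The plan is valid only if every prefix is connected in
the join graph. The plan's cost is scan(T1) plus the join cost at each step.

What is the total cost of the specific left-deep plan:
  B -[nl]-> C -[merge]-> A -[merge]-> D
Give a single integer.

step 1: scan B: cost=20, card=20
step 2: join C via nl
    card(P join C) = 20*250/(5) = 1000
    cost = 20 + 20*250 = 5020
step 3: join A via merge
    card(P join A) = 1000*400/(5*4) = 20000
    cost = 5020 + 1000*10 + 400*9 + 1000 + 400 = 20020
step 4: join D via merge
    card(P join D) = 20000*60/(25*100*20) = 24
    cost = 20020 + 20000*15 + 60*6 + 20000 + 60 = 340440

340440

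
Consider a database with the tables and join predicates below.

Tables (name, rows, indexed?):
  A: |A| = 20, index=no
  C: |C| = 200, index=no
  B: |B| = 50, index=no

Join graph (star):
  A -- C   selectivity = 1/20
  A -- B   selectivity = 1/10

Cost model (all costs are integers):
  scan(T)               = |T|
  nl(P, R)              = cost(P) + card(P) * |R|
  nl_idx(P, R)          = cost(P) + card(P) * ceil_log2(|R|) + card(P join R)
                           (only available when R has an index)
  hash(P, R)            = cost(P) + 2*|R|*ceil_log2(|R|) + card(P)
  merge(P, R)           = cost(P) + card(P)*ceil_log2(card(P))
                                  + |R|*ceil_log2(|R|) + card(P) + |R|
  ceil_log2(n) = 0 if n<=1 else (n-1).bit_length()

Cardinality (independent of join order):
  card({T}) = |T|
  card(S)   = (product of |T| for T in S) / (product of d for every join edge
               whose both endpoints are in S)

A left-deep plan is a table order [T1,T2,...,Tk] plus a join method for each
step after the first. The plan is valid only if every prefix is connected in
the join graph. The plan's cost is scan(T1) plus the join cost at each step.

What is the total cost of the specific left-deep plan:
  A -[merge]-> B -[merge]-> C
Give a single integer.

step 1: scan A: cost=20, card=20
step 2: join B via merge
    card(P join B) = 20*50/(10) = 100
    cost = 20 + 20*5 + 50*6 + 20 + 50 = 490
step 3: join C via merge
    card(P join C) = 100*200/(20) = 1000
    cost = 490 + 100*7 + 200*8 + 100 + 200 = 3090

3090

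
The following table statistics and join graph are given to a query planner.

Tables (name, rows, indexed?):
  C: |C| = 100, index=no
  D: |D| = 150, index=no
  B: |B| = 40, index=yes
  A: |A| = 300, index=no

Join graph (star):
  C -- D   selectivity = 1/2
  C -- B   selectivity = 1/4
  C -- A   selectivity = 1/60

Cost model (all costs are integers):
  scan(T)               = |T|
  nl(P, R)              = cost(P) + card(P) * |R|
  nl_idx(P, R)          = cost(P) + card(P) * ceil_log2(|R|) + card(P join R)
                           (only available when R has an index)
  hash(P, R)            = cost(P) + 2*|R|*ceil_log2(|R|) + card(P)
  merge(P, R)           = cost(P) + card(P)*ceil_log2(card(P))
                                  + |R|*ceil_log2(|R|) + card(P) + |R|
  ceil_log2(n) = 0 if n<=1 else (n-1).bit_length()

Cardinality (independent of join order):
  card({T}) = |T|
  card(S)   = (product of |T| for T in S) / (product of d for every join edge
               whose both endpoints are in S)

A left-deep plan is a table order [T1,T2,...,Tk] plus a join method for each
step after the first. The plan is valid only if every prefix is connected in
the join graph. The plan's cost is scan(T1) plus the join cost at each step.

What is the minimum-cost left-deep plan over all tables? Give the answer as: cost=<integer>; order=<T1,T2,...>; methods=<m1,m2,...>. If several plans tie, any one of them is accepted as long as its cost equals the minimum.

Selinger DP (subsets sized 1..n):
  {C}: scan cost=100, card=100
  {D}: scan cost=150, card=150
  {B}: scan cost=40, card=40
  {A}: scan cost=300, card=300
  {CD}: card=7500; try (C,hash)→1700, (D,merge)→2250, (C,merge)→2300, (D,hash)→2600, (D,nl)→15100, (C,nl)→15150; best=1700 via (C,hash)
  {BC}: card=1000; try (B,hash)→680, (C,merge)→1120, (B,merge)→1180, (C,hash)→1480, (B,nl_idx)→1700, (C,nl)→4040 …(+1); best=680 via (B,hash)
  {AC}: card=500; try (C,hash)→2000, (A,merge)→3900, (C,merge)→4100, (A,hash)→5600, (A,nl)→30100, (C,nl)→30300; best=2000 via (C,hash)
  {BCD}: card=75000; try (D,hash)→4080, (B,hash)→9680, (D,merge)→13030, (B,merge)→106980, (B,nl_idx)→121700, (D,nl)→150680 …(+1); best=4080 via (D,hash)
  {ACD}: card=37500; try (D,hash)→4900, (D,merge)→8350, (A,hash)→14600, (D,nl)→77000, (A,merge)→109700, (A,nl)→2251700; best=4900 via (D,hash)
  {ABC}: card=5000; try (B,hash)→2980, (A,hash)→7080, (B,merge)→7280, (B,nl_idx)→10000, (A,merge)→14680, (B,nl)→22000 …(+1); best=2980 via (B,hash)
  {ABCD}: card=375000; try (D,hash)→10380, (B,hash)→42880, (D,merge)→74330, (A,hash)→84480, (B,nl_idx)→604900, (B,merge)→642680 …(+4); best=10380 via (D,hash)

cost=10380; order=A,C,B,D; methods=hash,hash,hash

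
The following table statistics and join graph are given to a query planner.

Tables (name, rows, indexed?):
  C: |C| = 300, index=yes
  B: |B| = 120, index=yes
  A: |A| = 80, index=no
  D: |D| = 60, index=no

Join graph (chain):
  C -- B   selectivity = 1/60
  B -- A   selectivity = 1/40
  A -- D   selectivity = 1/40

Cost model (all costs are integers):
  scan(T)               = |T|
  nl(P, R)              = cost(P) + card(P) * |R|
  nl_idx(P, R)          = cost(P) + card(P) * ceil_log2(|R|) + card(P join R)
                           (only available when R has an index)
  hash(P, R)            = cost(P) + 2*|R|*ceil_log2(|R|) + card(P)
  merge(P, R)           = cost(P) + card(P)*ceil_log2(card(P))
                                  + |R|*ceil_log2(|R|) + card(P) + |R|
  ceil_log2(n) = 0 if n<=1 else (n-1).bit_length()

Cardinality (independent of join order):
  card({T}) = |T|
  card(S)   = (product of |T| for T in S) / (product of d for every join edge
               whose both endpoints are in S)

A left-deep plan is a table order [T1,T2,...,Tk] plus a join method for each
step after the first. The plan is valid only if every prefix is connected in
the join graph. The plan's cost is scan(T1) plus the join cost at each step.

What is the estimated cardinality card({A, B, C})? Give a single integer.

1200

Tables in S: A(80), B(120), C(300)
Edges inside S: C-B(d=60), B-A(d=40)
numerator = 80 * 120 * 300 = 2880000
denominator = 60 * 40 = 2400
card(S) = 2880000 / 2400 = 1200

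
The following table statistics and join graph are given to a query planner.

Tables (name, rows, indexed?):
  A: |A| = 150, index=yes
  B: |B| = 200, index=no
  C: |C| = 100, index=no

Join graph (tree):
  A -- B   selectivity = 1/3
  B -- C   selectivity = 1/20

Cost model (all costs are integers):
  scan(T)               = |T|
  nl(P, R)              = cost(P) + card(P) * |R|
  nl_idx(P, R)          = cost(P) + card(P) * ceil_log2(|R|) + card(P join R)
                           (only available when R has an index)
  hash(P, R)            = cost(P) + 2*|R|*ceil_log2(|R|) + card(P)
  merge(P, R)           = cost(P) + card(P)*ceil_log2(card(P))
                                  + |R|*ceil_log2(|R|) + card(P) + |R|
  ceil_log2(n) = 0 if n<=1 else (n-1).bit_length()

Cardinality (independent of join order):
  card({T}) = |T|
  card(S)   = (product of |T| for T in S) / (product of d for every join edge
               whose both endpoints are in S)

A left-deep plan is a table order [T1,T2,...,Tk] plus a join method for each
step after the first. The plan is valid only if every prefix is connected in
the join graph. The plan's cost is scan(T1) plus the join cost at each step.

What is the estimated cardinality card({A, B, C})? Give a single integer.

50000

Tables in S: A(150), B(200), C(100)
Edges inside S: A-B(d=3), B-C(d=20)
numerator = 150 * 200 * 100 = 3000000
denominator = 3 * 20 = 60
card(S) = 3000000 / 60 = 50000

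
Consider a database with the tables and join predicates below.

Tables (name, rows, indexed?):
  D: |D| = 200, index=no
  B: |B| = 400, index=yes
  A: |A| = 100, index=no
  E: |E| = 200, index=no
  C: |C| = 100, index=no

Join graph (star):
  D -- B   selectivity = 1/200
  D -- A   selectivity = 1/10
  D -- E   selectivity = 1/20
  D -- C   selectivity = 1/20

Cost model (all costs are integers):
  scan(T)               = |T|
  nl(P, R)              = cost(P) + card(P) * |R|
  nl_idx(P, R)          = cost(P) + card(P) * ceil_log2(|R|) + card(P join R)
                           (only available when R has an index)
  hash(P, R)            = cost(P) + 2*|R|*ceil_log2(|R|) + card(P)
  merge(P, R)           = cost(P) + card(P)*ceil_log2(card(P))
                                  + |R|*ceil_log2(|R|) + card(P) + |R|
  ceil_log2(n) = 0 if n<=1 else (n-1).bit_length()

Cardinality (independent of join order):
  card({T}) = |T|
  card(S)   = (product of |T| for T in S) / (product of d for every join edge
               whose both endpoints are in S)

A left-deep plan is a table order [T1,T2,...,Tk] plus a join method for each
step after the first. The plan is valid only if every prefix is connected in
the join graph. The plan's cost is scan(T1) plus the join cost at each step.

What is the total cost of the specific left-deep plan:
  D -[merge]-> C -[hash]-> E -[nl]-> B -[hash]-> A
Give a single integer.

4028400

step 1: scan D: cost=200, card=200
step 2: join C via merge
    card(P join C) = 200*100/(20) = 1000
    cost = 200 + 200*8 + 100*7 + 200 + 100 = 2800
step 3: join E via hash
    card(P join E) = 1000*200/(20) = 10000
    cost = 2800 + 2*200*8 + 1000 = 7000
step 4: join B via nl
    card(P join B) = 10000*400/(200) = 20000
    cost = 7000 + 10000*400 = 4007000
step 5: join A via hash
    card(P join A) = 20000*100/(10) = 200000
    cost = 4007000 + 2*100*7 + 20000 = 4028400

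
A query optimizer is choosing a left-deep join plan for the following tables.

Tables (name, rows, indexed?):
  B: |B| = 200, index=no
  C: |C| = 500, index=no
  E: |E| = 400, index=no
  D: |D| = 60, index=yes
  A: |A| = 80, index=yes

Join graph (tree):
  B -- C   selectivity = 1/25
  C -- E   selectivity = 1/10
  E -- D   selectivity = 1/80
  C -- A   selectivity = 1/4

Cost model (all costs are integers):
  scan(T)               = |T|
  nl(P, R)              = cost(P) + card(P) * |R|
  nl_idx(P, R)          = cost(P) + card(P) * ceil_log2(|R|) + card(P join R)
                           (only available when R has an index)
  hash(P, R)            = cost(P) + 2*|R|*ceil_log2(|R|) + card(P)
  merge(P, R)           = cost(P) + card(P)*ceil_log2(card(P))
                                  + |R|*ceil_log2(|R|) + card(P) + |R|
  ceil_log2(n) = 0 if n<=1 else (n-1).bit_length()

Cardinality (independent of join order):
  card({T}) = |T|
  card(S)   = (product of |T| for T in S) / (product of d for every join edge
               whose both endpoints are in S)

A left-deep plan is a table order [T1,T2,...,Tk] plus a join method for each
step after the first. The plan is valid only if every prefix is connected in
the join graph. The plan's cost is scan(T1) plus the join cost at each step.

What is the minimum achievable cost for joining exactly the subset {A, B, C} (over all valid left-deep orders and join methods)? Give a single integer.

Selinger DP over subsets of {A,B,C}:
  {B}: scan cost=200, card=200
  {C}: scan cost=500, card=500
  {A}: scan cost=80, card=80
  {BC}: card=4000; try (B,hash)→4200, (C,merge)→7000, (B,merge)→7300, (C,hash)→9400, (C,nl)→100200, (B,nl)→100500; best=4200 via (B,hash)
  {AC}: card=10000; try (A,hash)→2120, (C,merge)→5720, (A,merge)→6140, (C,hash)→9160, (A,nl_idx)→14000, (C,nl)→40080 …(+1); best=2120 via (A,hash)
  {ABC}: card=80000; try (A,hash)→9320, (B,hash)→15320, (A,merge)→56840, (A,nl_idx)→112200, (B,merge)→153920, (A,nl)→324200 …(+1); best=9320 via (A,hash)

9320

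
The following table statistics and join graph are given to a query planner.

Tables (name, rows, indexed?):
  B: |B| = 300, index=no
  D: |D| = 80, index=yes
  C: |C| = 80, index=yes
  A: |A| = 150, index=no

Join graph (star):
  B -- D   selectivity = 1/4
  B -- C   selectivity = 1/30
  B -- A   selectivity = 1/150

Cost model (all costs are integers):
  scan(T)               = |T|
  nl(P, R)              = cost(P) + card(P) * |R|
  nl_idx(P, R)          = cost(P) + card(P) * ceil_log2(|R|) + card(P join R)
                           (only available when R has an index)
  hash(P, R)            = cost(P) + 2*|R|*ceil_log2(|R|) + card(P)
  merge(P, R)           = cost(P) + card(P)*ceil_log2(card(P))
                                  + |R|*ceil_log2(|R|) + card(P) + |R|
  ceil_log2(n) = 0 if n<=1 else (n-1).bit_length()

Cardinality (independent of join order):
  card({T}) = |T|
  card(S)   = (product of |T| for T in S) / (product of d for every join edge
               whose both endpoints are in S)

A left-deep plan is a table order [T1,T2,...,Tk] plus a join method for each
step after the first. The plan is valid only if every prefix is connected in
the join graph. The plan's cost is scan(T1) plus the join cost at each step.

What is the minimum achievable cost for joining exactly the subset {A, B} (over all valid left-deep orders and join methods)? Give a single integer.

Selinger DP over subsets of {A,B}:
  {B}: scan cost=300, card=300
  {A}: scan cost=150, card=150
  {AB}: card=300; try (A,hash)→3000, (B,merge)→4500, (A,merge)→4650, (B,hash)→5700, (B,nl)→45150, (A,nl)→45300; best=3000 via (A,hash)

3000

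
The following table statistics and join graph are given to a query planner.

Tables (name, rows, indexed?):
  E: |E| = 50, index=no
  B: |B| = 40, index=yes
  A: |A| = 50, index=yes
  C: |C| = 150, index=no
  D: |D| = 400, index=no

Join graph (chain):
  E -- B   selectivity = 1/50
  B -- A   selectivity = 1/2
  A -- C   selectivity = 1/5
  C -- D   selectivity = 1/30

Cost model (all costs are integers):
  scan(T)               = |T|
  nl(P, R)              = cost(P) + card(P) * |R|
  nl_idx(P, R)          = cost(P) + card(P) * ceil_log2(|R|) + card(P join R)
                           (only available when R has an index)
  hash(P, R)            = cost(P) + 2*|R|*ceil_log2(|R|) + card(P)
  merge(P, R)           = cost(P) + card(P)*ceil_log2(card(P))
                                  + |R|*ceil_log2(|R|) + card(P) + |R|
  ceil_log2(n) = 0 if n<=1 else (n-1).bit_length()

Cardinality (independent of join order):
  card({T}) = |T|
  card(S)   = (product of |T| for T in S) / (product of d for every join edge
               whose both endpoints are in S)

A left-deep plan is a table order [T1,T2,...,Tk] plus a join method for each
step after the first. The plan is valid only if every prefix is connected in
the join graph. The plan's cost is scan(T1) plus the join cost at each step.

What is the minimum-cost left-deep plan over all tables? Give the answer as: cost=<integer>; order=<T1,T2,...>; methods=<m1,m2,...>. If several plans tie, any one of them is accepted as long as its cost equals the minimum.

cost=41620; order=E,B,A,C,D; methods=nl_idx,merge,hash,hash

Selinger DP (subsets sized 1..n):
  {E}: scan cost=50, card=50
  {B}: scan cost=40, card=40
  {A}: scan cost=50, card=50
  {C}: scan cost=150, card=150
  {D}: scan cost=400, card=400
  {BE}: card=40; try (B,nl_idx)→390, (B,hash)→580, (E,merge)→670, (E,hash)→680, (B,merge)→680, (E,nl)→2040 …(+1); best=390 via (B,nl_idx)
  {AB}: card=1000; try (B,hash)→580, (A,merge)→670, (B,merge)→680, (A,hash)→680, (A,nl_idx)→1280, (B,nl_idx)→1350 …(+2); best=580 via (B,hash)
  {AC}: card=1500; try (A,hash)→900, (C,merge)→1750, (A,merge)→1850, (C,hash)→2500, (A,nl_idx)→2550, (C,nl)→7550 …(+1); best=900 via (A,hash)
  {CD}: card=2000; try (C,hash)→3200, (D,merge)→5500, (C,merge)→5750, (D,hash)→7500, (D,nl)→60150, (C,nl)→60400; best=3200 via (C,hash)
  {ABE}: card=1000; try (A,merge)→1020, (A,hash)→1030, (A,nl_idx)→1630, (E,hash)→2180, (A,nl)→2390, (E,merge)→11930 …(+1); best=1020 via (A,merge)
  {ABC}: card=30000; try (B,hash)→2880, (C,hash)→3980, (C,merge)→12930, (B,merge)→19180, (B,nl_idx)→39900, (B,nl)→60900 …(+1); best=2880 via (B,hash)
  {ACD}: card=20000; try (A,hash)→5800, (D,hash)→9600, (D,merge)→22900, (A,merge)→27550, (A,nl_idx)→35200, (A,nl)→103200 …(+1); best=5800 via (A,hash)
  {ABCE}: card=30000; try (C,hash)→4420, (C,merge)→13370, (E,hash)→33480, (C,nl)→151020, (E,merge)→483230, (E,nl)→1502880; best=4420 via (C,hash)
  {ABCD}: card=400000; try (B,hash)→26280, (D,hash)→40080, (B,merge)→326080, (D,merge)→486880, (B,nl_idx)→525800, (B,nl)→805800 …(+1); best=26280 via (B,hash)
  {ABCDE}: card=400000; try (D,hash)→41620, (E,hash)→426880, (D,merge)→488420, (E,merge)→8026630, (D,nl)→12004420, (E,nl)→20026280; best=41620 via (D,hash)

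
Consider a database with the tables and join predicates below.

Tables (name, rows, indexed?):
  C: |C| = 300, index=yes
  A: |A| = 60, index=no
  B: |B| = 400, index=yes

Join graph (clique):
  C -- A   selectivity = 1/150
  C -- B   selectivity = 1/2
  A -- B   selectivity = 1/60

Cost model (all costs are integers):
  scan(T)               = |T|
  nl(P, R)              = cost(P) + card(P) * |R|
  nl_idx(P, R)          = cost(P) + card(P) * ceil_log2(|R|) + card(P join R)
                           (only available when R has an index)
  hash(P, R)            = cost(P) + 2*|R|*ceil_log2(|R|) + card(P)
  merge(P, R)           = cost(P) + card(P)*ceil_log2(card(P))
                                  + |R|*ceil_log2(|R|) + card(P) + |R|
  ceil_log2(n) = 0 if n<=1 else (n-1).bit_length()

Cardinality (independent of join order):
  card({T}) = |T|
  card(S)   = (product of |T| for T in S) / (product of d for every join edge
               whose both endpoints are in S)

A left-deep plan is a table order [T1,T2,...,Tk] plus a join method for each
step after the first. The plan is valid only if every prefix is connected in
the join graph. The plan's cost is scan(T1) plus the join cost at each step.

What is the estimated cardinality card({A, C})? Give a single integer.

120

Tables in S: A(60), C(300)
Edges inside S: C-A(d=150)
numerator = 60 * 300 = 18000
denominator = 150 = 150
card(S) = 18000 / 150 = 120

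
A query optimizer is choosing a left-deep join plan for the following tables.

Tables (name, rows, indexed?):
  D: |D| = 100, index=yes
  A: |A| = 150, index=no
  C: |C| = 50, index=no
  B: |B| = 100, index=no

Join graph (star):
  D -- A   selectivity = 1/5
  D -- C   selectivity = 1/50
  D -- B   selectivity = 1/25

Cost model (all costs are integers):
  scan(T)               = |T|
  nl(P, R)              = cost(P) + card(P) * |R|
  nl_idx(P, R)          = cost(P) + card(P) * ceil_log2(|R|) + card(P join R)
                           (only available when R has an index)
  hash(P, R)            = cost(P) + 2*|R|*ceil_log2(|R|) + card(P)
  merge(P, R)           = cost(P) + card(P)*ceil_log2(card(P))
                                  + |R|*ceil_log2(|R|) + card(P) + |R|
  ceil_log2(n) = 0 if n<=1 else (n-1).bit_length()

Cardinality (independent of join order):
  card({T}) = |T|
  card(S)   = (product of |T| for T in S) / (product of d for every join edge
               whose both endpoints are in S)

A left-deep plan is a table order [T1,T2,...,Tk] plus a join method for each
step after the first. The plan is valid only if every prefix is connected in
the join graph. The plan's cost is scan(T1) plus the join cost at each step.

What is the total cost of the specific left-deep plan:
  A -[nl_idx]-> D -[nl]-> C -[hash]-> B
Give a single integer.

158600

step 1: scan A: cost=150, card=150
step 2: join D via nl_idx
    card(P join D) = 150*100/(5) = 3000
    cost = 150 + 150*7 + 3000 = 4200
step 3: join C via nl
    card(P join C) = 3000*50/(50) = 3000
    cost = 4200 + 3000*50 = 154200
step 4: join B via hash
    card(P join B) = 3000*100/(25) = 12000
    cost = 154200 + 2*100*7 + 3000 = 158600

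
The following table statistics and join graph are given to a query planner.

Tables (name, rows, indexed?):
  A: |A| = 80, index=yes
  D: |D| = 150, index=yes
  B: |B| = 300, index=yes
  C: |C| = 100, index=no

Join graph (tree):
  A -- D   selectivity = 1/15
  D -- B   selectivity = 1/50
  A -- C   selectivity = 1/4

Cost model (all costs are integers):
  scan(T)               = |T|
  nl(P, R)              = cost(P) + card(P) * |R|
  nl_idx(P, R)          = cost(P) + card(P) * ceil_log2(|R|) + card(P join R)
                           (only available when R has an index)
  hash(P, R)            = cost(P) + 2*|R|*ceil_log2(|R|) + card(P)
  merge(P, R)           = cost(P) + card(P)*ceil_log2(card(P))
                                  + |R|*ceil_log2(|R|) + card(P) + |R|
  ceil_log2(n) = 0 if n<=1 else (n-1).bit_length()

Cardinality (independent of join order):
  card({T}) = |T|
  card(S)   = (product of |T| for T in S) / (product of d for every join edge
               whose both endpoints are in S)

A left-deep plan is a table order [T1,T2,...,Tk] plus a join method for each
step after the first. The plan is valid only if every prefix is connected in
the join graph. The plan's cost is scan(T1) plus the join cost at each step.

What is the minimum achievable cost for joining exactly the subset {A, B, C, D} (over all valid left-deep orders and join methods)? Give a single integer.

Selinger DP over subsets of {A,B,C,D}:
  {A}: scan cost=80, card=80
  {D}: scan cost=150, card=150
  {B}: scan cost=300, card=300
  {C}: scan cost=100, card=100
  {AD}: card=800; try (A,hash)→1420, (D,nl_idx)→1520, (A,nl_idx)→2000, (D,merge)→2070, (A,merge)→2140, (D,hash)→2560 …(+2); best=1420 via (A,hash)
  {AC}: card=2000; try (A,hash)→1320, (C,merge)→1520, (A,merge)→1540, (C,hash)→1560, (A,nl_idx)→2800, (C,nl)→8080 …(+1); best=1320 via (A,hash)
  {BD}: card=900; try (B,nl_idx)→2400, (D,hash)→3000, (D,nl_idx)→3600, (B,merge)→4500, (D,merge)→4650, (B,hash)→5700 …(+2); best=2400 via (B,nl_idx)
  {ABD}: card=4800; try (A,hash)→4420, (B,hash)→7620, (A,merge)→12940, (B,merge)→13220, (B,nl_idx)→13420, (A,nl_idx)→13500 …(+2); best=4420 via (A,hash)
  {ACD}: card=20000; try (C,hash)→3620, (D,hash)→5720, (C,merge)→11020, (D,merge)→26670, (D,nl_idx)→37320, (C,nl)→81420 …(+1); best=3620 via (C,hash)
  {ABCD}: card=120000; try (C,hash)→10620, (B,hash)→29020, (C,merge)→72420, (B,nl_idx)→303620, (B,merge)→326620, (C,nl)→484420 …(+1); best=10620 via (C,hash)

10620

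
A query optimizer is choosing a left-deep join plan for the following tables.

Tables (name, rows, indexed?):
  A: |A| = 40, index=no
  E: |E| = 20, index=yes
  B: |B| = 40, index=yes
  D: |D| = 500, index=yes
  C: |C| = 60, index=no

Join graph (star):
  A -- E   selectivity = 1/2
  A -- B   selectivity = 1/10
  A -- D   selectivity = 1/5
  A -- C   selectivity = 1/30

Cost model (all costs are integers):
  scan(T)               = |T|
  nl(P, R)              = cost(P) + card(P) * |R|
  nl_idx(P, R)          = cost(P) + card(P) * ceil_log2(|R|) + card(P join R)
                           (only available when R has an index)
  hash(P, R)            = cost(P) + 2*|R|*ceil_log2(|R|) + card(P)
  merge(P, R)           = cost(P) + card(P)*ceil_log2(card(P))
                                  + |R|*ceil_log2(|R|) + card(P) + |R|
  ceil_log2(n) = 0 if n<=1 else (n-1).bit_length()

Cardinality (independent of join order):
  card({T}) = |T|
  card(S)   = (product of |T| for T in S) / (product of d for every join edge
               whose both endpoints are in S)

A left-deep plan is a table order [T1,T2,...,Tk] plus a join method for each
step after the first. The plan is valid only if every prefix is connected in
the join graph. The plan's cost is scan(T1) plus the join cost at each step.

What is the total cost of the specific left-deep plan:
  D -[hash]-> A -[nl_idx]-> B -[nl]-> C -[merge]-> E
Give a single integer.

step 1: scan D: cost=500, card=500
step 2: join A via hash
    card(P join A) = 500*40/(5) = 4000
    cost = 500 + 2*40*6 + 500 = 1480
step 3: join B via nl_idx
    card(P join B) = 4000*40/(10) = 16000
    cost = 1480 + 4000*6 + 16000 = 41480
step 4: join C via nl
    card(P join C) = 16000*60/(30) = 32000
    cost = 41480 + 16000*60 = 1001480
step 5: join E via merge
    card(P join E) = 32000*20/(2) = 320000
    cost = 1001480 + 32000*15 + 20*5 + 32000 + 20 = 1513600

1513600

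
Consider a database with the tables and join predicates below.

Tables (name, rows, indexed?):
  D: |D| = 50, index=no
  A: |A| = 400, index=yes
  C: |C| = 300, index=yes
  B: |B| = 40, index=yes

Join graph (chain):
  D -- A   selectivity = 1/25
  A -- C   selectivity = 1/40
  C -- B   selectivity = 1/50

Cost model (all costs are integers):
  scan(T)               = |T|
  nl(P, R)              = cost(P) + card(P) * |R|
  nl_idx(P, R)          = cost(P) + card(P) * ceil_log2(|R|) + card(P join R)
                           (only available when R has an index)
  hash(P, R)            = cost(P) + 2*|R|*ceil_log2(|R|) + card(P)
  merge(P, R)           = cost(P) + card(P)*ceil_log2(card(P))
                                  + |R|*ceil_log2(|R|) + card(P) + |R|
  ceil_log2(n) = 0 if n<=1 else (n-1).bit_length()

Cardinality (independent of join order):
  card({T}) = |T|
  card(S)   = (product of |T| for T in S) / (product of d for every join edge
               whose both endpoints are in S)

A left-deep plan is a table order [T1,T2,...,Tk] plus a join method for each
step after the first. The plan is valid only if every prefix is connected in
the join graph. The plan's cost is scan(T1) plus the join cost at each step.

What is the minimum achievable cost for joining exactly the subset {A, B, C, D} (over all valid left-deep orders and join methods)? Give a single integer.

8200

Selinger DP over subsets of {A,B,C,D}:
  {D}: scan cost=50, card=50
  {A}: scan cost=400, card=400
  {C}: scan cost=300, card=300
  {B}: scan cost=40, card=40
  {AD}: card=800; try (A,nl_idx)→1300, (D,hash)→1400, (A,merge)→4400, (D,merge)→4750, (A,hash)→7300, (A,nl)→20050 …(+1); best=1300 via (A,nl_idx)
  {AC}: card=3000; try (A,nl_idx)→6000, (C,hash)→6200, (C,nl_idx)→7000, (A,merge)→7300, (C,merge)→7400, (A,hash)→7800 …(+2); best=6000 via (A,nl_idx)
  {BC}: card=240; try (C,nl_idx)→640, (B,hash)→1080, (B,nl_idx)→2340, (C,merge)→3320, (B,merge)→3580, (C,hash)→5480 …(+2); best=640 via (C,nl_idx)
  {ACD}: card=6000; try (C,hash)→7500, (D,hash)→9600, (C,merge)→13100, (C,nl_idx)→14500, (D,merge)→45350, (D,nl)→156000 …(+1); best=7500 via (C,hash)
  {ABC}: card=2400; try (A,nl_idx)→5200, (A,merge)→6800, (A,hash)→8080, (B,hash)→9480, (B,nl_idx)→26400, (B,merge)→45280 …(+2); best=5200 via (A,nl_idx)
  {ABCD}: card=4800; try (D,hash)→8200, (B,hash)→13980, (D,merge)→36750, (B,nl_idx)→48300, (B,merge)→91780, (D,nl)→125200 …(+1); best=8200 via (D,hash)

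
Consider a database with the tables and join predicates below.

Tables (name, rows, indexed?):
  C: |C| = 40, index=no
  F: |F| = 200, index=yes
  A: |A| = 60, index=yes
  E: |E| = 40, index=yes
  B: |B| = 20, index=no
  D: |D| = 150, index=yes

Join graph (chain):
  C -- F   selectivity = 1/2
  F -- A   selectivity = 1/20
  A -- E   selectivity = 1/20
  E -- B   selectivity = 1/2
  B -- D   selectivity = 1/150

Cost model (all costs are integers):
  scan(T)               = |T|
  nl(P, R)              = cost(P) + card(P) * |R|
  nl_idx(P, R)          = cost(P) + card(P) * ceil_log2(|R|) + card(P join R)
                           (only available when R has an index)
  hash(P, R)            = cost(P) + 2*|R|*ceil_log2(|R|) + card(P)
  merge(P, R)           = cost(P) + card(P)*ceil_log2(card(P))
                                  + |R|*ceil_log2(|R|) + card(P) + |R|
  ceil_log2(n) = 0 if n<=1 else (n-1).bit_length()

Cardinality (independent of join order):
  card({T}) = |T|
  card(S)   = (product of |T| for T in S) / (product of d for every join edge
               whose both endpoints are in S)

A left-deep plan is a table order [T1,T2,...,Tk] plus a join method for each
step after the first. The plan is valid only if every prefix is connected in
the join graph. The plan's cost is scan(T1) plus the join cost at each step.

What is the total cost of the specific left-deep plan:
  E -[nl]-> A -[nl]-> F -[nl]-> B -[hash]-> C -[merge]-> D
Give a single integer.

4624270

step 1: scan E: cost=40, card=40
step 2: join A via nl
    card(P join A) = 40*60/(20) = 120
    cost = 40 + 40*60 = 2440
step 3: join F via nl
    card(P join F) = 120*200/(20) = 1200
    cost = 2440 + 120*200 = 26440
step 4: join B via nl
    card(P join B) = 1200*20/(2) = 12000
    cost = 26440 + 1200*20 = 50440
step 5: join C via hash
    card(P join C) = 12000*40/(2) = 240000
    cost = 50440 + 2*40*6 + 12000 = 62920
step 6: join D via merge
    card(P join D) = 240000*150/(150) = 240000
    cost = 62920 + 240000*18 + 150*8 + 240000 + 150 = 4624270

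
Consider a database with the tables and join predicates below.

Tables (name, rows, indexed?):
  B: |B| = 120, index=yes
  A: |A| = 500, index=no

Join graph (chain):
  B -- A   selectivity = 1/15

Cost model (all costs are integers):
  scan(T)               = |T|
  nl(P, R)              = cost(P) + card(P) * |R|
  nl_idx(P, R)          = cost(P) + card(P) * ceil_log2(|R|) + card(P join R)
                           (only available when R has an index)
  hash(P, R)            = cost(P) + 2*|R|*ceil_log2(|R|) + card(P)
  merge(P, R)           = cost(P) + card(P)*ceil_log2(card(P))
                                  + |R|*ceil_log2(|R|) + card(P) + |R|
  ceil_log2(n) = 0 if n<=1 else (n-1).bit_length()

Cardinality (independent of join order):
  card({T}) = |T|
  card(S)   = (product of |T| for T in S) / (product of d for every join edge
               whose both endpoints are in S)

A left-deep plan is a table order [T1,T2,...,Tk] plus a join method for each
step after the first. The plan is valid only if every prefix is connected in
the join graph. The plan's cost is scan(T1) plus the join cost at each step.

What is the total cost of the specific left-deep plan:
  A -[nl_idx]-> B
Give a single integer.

step 1: scan A: cost=500, card=500
step 2: join B via nl_idx
    card(P join B) = 500*120/(15) = 4000
    cost = 500 + 500*7 + 4000 = 8000

8000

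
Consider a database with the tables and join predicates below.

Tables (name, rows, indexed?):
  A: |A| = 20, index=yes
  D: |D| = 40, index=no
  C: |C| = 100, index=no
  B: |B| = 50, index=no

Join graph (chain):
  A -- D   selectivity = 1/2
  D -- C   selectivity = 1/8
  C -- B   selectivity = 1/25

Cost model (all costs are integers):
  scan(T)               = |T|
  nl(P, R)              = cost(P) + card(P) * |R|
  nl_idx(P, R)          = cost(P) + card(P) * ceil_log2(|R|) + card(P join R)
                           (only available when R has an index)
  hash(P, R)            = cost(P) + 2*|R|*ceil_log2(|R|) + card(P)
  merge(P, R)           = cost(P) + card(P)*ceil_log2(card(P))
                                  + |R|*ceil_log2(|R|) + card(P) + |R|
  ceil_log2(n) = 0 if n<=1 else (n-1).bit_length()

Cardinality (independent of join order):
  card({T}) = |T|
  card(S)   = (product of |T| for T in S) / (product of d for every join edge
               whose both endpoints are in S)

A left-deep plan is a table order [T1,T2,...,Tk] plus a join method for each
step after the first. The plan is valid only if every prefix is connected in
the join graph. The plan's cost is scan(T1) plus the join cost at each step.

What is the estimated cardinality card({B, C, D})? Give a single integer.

Tables in S: B(50), C(100), D(40)
Edges inside S: D-C(d=8), C-B(d=25)
numerator = 50 * 100 * 40 = 200000
denominator = 8 * 25 = 200
card(S) = 200000 / 200 = 1000

1000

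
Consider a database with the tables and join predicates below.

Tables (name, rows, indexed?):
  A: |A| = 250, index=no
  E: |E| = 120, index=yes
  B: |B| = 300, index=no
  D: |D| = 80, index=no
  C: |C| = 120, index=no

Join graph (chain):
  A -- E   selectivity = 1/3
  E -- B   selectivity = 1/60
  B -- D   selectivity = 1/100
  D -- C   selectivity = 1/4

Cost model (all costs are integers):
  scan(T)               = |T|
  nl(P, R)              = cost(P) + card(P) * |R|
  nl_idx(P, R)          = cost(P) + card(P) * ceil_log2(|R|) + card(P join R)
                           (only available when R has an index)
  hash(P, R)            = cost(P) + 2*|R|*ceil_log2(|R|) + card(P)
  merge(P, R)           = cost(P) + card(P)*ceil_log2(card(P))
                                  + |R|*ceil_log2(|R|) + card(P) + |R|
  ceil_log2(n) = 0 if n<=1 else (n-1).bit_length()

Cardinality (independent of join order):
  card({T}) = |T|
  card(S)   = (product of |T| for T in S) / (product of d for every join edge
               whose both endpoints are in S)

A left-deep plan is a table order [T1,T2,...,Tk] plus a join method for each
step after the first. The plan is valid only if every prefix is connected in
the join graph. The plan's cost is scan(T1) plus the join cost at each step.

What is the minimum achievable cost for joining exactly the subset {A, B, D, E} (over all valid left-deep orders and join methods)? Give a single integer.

Selinger DP over subsets of {A,B,D,E}:
  {A}: scan cost=250, card=250
  {E}: scan cost=120, card=120
  {B}: scan cost=300, card=300
  {D}: scan cost=80, card=80
  {AE}: card=10000; try (E,hash)→2180, (A,merge)→3330, (E,merge)→3460, (A,hash)→4240, (E,nl_idx)→12000, (A,nl)→30120 …(+1); best=2180 via (E,hash)
  {BE}: card=600; try (E,hash)→2280, (E,nl_idx)→3000, (B,merge)→4080, (E,merge)→4260, (B,hash)→5640, (B,nl)→36120 …(+1); best=2280 via (E,hash)
  {BD}: card=240; try (D,hash)→1720, (B,merge)→3720, (D,merge)→3940, (B,hash)→5560, (B,nl)→24080, (D,nl)→24300; best=1720 via (D,hash)
  {ABE}: card=50000; try (A,hash)→6880, (A,merge)→11130, (B,hash)→17580, (A,nl)→152280, (B,merge)→155180, (B,nl)→3002180; best=6880 via (A,hash)
  {BDE}: card=480; try (E,hash)→3640, (E,nl_idx)→3880, (D,hash)→4000, (E,merge)→4840, (D,merge)→9520, (E,nl)→30520 …(+1); best=3640 via (E,hash)
  {ABDE}: card=40000; try (A,hash)→8120, (A,merge)→10690, (D,hash)→58000, (A,nl)→123640, (D,merge)→857520, (D,nl)→4006880; best=8120 via (A,hash)

8120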